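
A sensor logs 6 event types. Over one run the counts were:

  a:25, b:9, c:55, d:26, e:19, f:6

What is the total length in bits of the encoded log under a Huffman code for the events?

325

Merge the two smallest weights repeatedly:
merge f(6) and b(9): 15
merge 15 and e(19): 34
merge a(25) and d(26): 51
merge 34 and 51: 85
merge c(55) and 85: 140
Total encoded bits = sum of merged weights = 15 + 34 + 51 + 85 + 140 = 325.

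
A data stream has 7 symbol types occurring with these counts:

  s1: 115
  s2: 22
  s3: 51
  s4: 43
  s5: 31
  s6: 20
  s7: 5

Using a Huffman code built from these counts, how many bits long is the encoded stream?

703

Greedily combine the two least-frequent nodes:
merge s7(5) and s6(20): 25
merge s2(22) and 25: 47
merge s5(31) and s4(43): 74
merge 47 and s3(51): 98
merge 74 and 98: 172
merge s1(115) and 172: 287
Total encoded bits = sum of merged weights = 25 + 47 + 74 + 98 + 172 + 287 = 703.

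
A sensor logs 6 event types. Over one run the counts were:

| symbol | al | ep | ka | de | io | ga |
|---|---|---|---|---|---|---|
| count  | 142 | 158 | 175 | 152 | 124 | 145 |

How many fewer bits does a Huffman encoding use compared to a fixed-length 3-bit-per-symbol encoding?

Fixed-length: 3 bits × 896 symbols = 2688 bits.
Huffman merges:
combine io(124), al(142) → 266
combine ga(145), de(152) → 297
combine ep(158), ka(175) → 333
combine 266, 297 → 563
combine 333, 563 → 896
Huffman total = 266 + 297 + 333 + 563 + 896 = 2355 bits.
Saving = 2688 − 2355 = 333 bits.

333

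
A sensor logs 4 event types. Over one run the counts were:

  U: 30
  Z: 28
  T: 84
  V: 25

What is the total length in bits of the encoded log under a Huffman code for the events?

303

Merge the two smallest weights repeatedly:
merge V(25) and Z(28): 53
merge U(30) and 53: 83
merge 83 and T(84): 167
Total encoded bits = sum of merged weights = 53 + 83 + 167 = 303.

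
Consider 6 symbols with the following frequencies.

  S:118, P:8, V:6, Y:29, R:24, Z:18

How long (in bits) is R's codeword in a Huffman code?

3

Repeatedly merge the two smallest:
combine V(6), P(8) → 14
combine 14, Z(18) → 32
combine R(24), Y(29) → 53
combine 32, 53 → 85
combine 85, S(118) → 203
The subtree containing R is merged 3 times, so code length = 3.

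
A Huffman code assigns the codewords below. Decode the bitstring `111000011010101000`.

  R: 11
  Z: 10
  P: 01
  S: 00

Read left to right; each codeword is recognised as soon as it completes (prefix code):
  11→R | 10→Z | 00→S | 01→P | 10→Z | 10→Z | 10→Z | 10→Z | 00→S
Decoded message: RZSPZZZZS

RZSPZZZZS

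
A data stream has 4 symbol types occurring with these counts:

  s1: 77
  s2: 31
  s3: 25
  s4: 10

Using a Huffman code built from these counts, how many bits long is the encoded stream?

Build the Huffman tree bottom-up:
combine s4(10), s3(25) → 35
combine s2(31), 35 → 66
combine 66, s1(77) → 143
Total encoded bits = sum of merged weights = 35 + 66 + 143 = 244.

244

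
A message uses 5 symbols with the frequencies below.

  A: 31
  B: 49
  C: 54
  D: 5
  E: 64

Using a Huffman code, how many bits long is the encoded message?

Build the Huffman tree bottom-up:
combine D(5), A(31) → 36
combine 36, B(49) → 85
combine C(54), E(64) → 118
combine 85, 118 → 203
Total encoded bits = sum of merged weights = 36 + 85 + 118 + 203 = 442.

442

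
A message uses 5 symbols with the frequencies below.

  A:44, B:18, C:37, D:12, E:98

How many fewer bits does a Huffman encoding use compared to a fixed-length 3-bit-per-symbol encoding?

Fixed-length: 3 bits × 209 symbols = 627 bits.
Huffman merges:
D(12) + B(18) → 30
30 + C(37) → 67
A(44) + 67 → 111
E(98) + 111 → 209
Huffman total = 30 + 67 + 111 + 209 = 417 bits.
Saving = 627 − 417 = 210 bits.

210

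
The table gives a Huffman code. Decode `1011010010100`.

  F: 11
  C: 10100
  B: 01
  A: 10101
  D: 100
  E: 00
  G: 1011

Read left to right; each codeword is recognised as soon as it completes (prefix code):
  1011→G | 01→B | 00→E | 10100→C
Decoded message: GBEC

GBEC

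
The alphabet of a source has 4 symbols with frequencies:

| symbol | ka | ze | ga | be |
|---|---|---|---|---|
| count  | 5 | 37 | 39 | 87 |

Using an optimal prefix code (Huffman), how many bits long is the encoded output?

Greedily combine the two least-frequent nodes:
ka(5) + ze(37) → 42
ga(39) + 42 → 81
81 + be(87) → 168
The encoded length is the sum of every internal node's weight: 42 + 81 + 168 = 291 bits.

291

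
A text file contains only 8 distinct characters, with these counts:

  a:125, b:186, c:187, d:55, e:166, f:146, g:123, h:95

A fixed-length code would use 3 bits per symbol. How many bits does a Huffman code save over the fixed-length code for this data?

Fixed-length: 3 bits × 1083 symbols = 3249 bits.
Huffman merges:
d(55) + h(95) → 150
g(123) + a(125) → 248
f(146) + 150 → 296
e(166) + b(186) → 352
c(187) + 248 → 435
296 + 352 → 648
435 + 648 → 1083
Huffman total = 150 + 248 + 296 + 352 + 435 + 648 + 1083 = 3212 bits.
Saving = 3249 − 3212 = 37 bits.

37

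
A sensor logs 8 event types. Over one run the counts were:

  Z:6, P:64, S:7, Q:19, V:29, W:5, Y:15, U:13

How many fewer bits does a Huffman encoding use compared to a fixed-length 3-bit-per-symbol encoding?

Fixed-length: 3 bits × 158 symbols = 474 bits.
Huffman merges:
merge W(5) and Z(6): 11
merge S(7) and 11: 18
merge U(13) and Y(15): 28
merge 18 and Q(19): 37
merge 28 and V(29): 57
merge 37 and 57: 94
merge P(64) and 94: 158
Huffman total = 11 + 18 + 28 + 37 + 57 + 94 + 158 = 403 bits.
Saving = 474 − 403 = 71 bits.

71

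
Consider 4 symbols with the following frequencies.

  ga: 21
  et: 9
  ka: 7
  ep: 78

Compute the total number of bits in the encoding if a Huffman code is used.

Greedily combine the two least-frequent nodes:
combine ka(7), et(9) → 16
combine 16, ga(21) → 37
combine 37, ep(78) → 115
Total encoded bits = sum of merged weights = 16 + 37 + 115 = 168.

168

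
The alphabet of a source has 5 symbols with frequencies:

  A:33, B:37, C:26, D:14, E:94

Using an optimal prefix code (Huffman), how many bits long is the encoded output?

Build the Huffman tree bottom-up:
merge D(14) and C(26): 40
merge A(33) and B(37): 70
merge 40 and 70: 110
merge E(94) and 110: 204
Each symbol's bit-cost is frequency × depth; summing gives 424 bits (equivalently 40 + 70 + 110 + 204).

424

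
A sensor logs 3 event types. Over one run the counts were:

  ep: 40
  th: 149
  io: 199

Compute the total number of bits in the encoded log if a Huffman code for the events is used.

577

Greedily combine the two least-frequent nodes:
merge ep(40) and th(149): 189
merge 189 and io(199): 388
Total encoded bits = sum of merged weights = 189 + 388 = 577.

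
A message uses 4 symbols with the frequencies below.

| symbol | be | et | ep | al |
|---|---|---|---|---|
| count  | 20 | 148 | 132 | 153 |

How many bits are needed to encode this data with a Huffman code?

Merge the two smallest weights repeatedly:
be(20) + ep(132) → 152
et(148) + 152 → 300
al(153) + 300 → 453
Each symbol's bit-cost is frequency × depth; summing gives 905 bits (equivalently 152 + 300 + 453).

905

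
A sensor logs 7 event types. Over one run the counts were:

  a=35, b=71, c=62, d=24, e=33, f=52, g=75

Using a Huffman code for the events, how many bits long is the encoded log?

Build the Huffman tree bottom-up:
combine d(24), e(33) → 57
combine a(35), f(52) → 87
combine 57, c(62) → 119
combine b(71), g(75) → 146
combine 87, 119 → 206
combine 146, 206 → 352
Total encoded bits = sum of merged weights = 57 + 87 + 119 + 146 + 206 + 352 = 967.

967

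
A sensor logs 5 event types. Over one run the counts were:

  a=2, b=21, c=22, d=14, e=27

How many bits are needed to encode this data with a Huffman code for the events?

Greedily combine the two least-frequent nodes:
merge a(2) and d(14): 16
merge 16 and b(21): 37
merge c(22) and e(27): 49
merge 37 and 49: 86
The encoded length is the sum of every internal node's weight: 16 + 37 + 49 + 86 = 188 bits.

188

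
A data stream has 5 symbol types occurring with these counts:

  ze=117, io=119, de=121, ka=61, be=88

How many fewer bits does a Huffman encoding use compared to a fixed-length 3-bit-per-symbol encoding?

357

Fixed-length: 3 bits × 506 symbols = 1518 bits.
Huffman merges:
combine ka(61), be(88) → 149
combine ze(117), io(119) → 236
combine de(121), 149 → 270
combine 236, 270 → 506
Huffman total = 149 + 236 + 270 + 506 = 1161 bits.
Saving = 1518 − 1161 = 357 bits.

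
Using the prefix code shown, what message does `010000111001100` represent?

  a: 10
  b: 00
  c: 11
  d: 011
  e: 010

ebdadb

Read left to right; each codeword is recognised as soon as it completes (prefix code):
  010→e | 00→b | 011→d | 10→a | 011→d | 00→b
Decoded message: ebdadb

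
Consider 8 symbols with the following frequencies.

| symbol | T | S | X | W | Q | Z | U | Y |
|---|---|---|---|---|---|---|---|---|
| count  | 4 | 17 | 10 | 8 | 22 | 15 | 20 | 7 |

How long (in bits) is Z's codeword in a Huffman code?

3

Build the tree from the bottom:
T(4) + Y(7) → 11
W(8) + X(10) → 18
11 + Z(15) → 26
S(17) + 18 → 35
U(20) + Q(22) → 42
26 + 35 → 61
42 + 61 → 103
The subtree containing Z is merged 3 times, so code length = 3.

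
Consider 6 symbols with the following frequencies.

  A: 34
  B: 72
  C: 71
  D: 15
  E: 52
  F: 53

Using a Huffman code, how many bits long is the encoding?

Greedily combine the two least-frequent nodes:
combine D(15), A(34) → 49
combine 49, E(52) → 101
combine F(53), C(71) → 124
combine B(72), 101 → 173
combine 124, 173 → 297
The encoded length is the sum of every internal node's weight: 49 + 101 + 124 + 173 + 297 = 744 bits.

744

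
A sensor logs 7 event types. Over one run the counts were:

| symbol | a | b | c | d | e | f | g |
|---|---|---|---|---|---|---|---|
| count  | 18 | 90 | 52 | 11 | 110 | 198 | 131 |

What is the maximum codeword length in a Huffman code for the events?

5

Merge the two lowest-weight nodes at each step:
merge d(11) and a(18): 29
merge 29 and c(52): 81
merge 81 and b(90): 171
merge e(110) and g(131): 241
merge 171 and f(198): 369
merge 241 and 369: 610
The rarest symbols sit at the bottom; the longest codeword is 5 bits.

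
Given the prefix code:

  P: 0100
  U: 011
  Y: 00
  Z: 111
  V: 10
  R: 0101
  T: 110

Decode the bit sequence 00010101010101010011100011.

Read left to right; each codeword is recognised as soon as it completes (prefix code):
  00→Y | 0101→R | 0101→R | 0101→R | 0100→P | 111→Z | 00→Y | 011→U
Decoded message: YRRRPZYU

YRRRPZYU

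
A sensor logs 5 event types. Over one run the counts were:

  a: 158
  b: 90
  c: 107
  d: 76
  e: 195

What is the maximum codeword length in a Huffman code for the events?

Merge the two lowest-weight nodes at each step:
combine d(76), b(90) → 166
combine c(107), a(158) → 265
combine 166, e(195) → 361
combine 265, 361 → 626
The first pair merged (d, b) ends up deepest, at depth 3.

3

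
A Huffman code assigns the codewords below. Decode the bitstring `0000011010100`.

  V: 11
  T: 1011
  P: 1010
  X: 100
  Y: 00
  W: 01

Read left to right; each codeword is recognised as soon as it completes (prefix code):
  00→Y | 00→Y | 01→W | 1010→P | 100→X
Decoded message: YYWPX

YYWPX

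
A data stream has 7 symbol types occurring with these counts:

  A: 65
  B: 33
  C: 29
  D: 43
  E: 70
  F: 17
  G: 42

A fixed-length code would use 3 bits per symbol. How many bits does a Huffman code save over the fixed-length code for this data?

89

Fixed-length: 3 bits × 299 symbols = 897 bits.
Huffman merges:
merge F(17) and C(29): 46
merge B(33) and G(42): 75
merge D(43) and 46: 89
merge A(65) and E(70): 135
merge 75 and 89: 164
merge 135 and 164: 299
Huffman total = 46 + 75 + 89 + 135 + 164 + 299 = 808 bits.
Saving = 897 − 808 = 89 bits.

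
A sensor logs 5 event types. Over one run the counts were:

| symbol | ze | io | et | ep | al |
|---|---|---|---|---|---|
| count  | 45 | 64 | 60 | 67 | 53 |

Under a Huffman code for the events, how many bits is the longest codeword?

3

Merge the two lowest-weight nodes at each step:
merge ze(45) and al(53): 98
merge et(60) and io(64): 124
merge ep(67) and 98: 165
merge 124 and 165: 289
Maximum depth reached is 3.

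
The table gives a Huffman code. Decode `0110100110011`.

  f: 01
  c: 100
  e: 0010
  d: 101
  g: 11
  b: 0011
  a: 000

fdbb

Read left to right; each codeword is recognised as soon as it completes (prefix code):
  01→f | 101→d | 0011→b | 0011→b
Decoded message: fdbb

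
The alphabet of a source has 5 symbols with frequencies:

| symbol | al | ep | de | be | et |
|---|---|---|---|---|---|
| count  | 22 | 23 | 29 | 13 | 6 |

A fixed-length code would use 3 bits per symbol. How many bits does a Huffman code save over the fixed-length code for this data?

Fixed-length: 3 bits × 93 symbols = 279 bits.
Huffman merges:
combine et(6), be(13) → 19
combine 19, al(22) → 41
combine ep(23), de(29) → 52
combine 41, 52 → 93
Huffman total = 19 + 41 + 52 + 93 = 205 bits.
Saving = 279 − 205 = 74 bits.

74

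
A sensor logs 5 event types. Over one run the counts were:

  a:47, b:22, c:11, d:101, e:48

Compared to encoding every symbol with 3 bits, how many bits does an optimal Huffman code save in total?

217

Fixed-length: 3 bits × 229 symbols = 687 bits.
Huffman merges:
merge c(11) and b(22): 33
merge 33 and a(47): 80
merge e(48) and 80: 128
merge d(101) and 128: 229
Huffman total = 33 + 80 + 128 + 229 = 470 bits.
Saving = 687 − 470 = 217 bits.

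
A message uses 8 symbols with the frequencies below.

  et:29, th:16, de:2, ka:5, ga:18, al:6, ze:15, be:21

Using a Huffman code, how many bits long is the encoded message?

306

Merge the two smallest weights repeatedly:
combine de(2), ka(5) → 7
combine al(6), 7 → 13
combine 13, ze(15) → 28
combine th(16), ga(18) → 34
combine be(21), 28 → 49
combine et(29), 34 → 63
combine 49, 63 → 112
Each symbol's bit-cost is frequency × depth; summing gives 306 bits (equivalently 7 + 13 + 28 + 34 + 49 + 63 + 112).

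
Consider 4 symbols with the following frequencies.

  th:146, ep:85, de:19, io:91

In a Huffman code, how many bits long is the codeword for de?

Repeatedly merge the two smallest:
de(19) + ep(85) → 104
io(91) + 104 → 195
th(146) + 195 → 341
de sits 3 levels below the root, so its codeword is 3 bits.

3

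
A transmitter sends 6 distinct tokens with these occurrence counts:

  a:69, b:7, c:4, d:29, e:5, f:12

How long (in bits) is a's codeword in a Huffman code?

1

Huffman merges, smallest pair first:
c(4) + e(5) → 9
b(7) + 9 → 16
f(12) + 16 → 28
28 + d(29) → 57
57 + a(69) → 126
a is a child of the root — depth 1, so its codeword is a single bit.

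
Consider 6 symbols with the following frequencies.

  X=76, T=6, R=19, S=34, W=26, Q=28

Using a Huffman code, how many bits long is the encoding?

440

Build the Huffman tree bottom-up:
T(6) + R(19) → 25
25 + W(26) → 51
Q(28) + S(34) → 62
51 + 62 → 113
X(76) + 113 → 189
Total encoded bits = sum of merged weights = 25 + 51 + 62 + 113 + 189 = 440.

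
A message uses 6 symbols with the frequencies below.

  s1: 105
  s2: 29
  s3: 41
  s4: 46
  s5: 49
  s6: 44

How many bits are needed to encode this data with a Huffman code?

Merge the two smallest weights repeatedly:
merge s2(29) and s3(41): 70
merge s6(44) and s4(46): 90
merge s5(49) and 70: 119
merge 90 and s1(105): 195
merge 119 and 195: 314
Each symbol's bit-cost is frequency × depth; summing gives 788 bits (equivalently 70 + 90 + 119 + 195 + 314).

788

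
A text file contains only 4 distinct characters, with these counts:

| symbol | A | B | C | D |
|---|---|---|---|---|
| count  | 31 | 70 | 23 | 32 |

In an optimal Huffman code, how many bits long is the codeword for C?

Huffman merges, smallest pair first:
merge C(23) and A(31): 54
merge D(32) and 54: 86
merge B(70) and 86: 156
The subtree containing C is merged 3 times, so code length = 3.

3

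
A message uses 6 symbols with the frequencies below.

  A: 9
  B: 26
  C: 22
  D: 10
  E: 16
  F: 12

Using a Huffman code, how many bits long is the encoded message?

Greedily combine the two least-frequent nodes:
A(9) + D(10) → 19
F(12) + E(16) → 28
19 + C(22) → 41
B(26) + 28 → 54
41 + 54 → 95
The encoded length is the sum of every internal node's weight: 19 + 28 + 41 + 54 + 95 = 237 bits.

237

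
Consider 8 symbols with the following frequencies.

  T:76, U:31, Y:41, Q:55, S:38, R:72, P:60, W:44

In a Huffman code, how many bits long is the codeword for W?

Huffman merges, smallest pair first:
merge U(31) and S(38): 69
merge Y(41) and W(44): 85
merge Q(55) and P(60): 115
merge 69 and R(72): 141
merge T(76) and 85: 161
merge 115 and 141: 256
merge 161 and 256: 417
W's leaf is at depth 3, giving a 3-bit codeword.

3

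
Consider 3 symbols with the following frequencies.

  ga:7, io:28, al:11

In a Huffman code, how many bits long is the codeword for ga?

2

Build the tree from the bottom:
merge ga(7) and al(11): 18
merge 18 and io(28): 46
The subtree containing ga is merged 2 times, so code length = 2.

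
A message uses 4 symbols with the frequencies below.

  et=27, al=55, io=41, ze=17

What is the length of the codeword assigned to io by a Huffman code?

2

Repeatedly merge the two smallest:
combine ze(17), et(27) → 44
combine io(41), 44 → 85
combine al(55), 85 → 140
io sits 2 levels below the root, so its codeword is 2 bits.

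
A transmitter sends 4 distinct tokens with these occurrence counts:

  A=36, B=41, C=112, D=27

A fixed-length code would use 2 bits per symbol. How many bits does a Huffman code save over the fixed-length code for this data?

49

Fixed-length: 2 bits × 216 symbols = 432 bits.
Huffman merges:
combine D(27), A(36) → 63
combine B(41), 63 → 104
combine 104, C(112) → 216
Huffman total = 63 + 104 + 216 = 383 bits.
Saving = 432 − 383 = 49 bits.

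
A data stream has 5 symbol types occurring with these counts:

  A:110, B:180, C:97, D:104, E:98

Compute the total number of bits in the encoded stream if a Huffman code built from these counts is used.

1373

Merge the two smallest weights repeatedly:
C(97) + E(98) → 195
D(104) + A(110) → 214
B(180) + 195 → 375
214 + 375 → 589
Each symbol's bit-cost is frequency × depth; summing gives 1373 bits (equivalently 195 + 214 + 375 + 589).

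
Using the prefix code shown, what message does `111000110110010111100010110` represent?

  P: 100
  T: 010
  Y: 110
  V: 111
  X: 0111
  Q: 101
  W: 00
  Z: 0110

Read left to right; each codeword is recognised as soon as it completes (prefix code):
  111→V | 00→W | 0110→Z | 110→Y | 010→T | 111→V | 100→P | 010→T | 110→Y
Decoded message: VWZYTVPTY

VWZYTVPTY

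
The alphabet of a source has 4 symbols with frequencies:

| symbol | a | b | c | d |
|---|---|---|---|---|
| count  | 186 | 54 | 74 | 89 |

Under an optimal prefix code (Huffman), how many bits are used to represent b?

Huffman merges, smallest pair first:
b(54) + c(74) → 128
d(89) + 128 → 217
a(186) + 217 → 403
b's leaf is at depth 3, giving a 3-bit codeword.

3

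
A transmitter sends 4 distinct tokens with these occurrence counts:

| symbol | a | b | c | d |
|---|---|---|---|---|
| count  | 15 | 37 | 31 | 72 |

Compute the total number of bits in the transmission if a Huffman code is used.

Greedily combine the two least-frequent nodes:
a(15) + c(31) → 46
b(37) + 46 → 83
d(72) + 83 → 155
The encoded length is the sum of every internal node's weight: 46 + 83 + 155 = 284 bits.

284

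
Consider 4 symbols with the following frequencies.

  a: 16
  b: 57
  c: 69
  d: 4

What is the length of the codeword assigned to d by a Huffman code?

Build the tree from the bottom:
merge d(4) and a(16): 20
merge 20 and b(57): 77
merge c(69) and 77: 146
d sits 3 levels below the root, so its codeword is 3 bits.

3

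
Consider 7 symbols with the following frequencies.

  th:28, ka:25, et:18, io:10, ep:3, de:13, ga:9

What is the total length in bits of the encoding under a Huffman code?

277

Build the Huffman tree bottom-up:
combine ep(3), ga(9) → 12
combine io(10), 12 → 22
combine de(13), et(18) → 31
combine 22, ka(25) → 47
combine th(28), 31 → 59
combine 47, 59 → 106
Total encoded bits = sum of merged weights = 12 + 22 + 31 + 47 + 59 + 106 = 277.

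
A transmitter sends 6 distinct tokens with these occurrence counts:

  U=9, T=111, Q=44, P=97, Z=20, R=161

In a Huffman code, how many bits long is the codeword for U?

Build the tree from the bottom:
combine U(9), Z(20) → 29
combine 29, Q(44) → 73
combine 73, P(97) → 170
combine T(111), R(161) → 272
combine 170, 272 → 442
The subtree containing U is merged 4 times, so code length = 4.

4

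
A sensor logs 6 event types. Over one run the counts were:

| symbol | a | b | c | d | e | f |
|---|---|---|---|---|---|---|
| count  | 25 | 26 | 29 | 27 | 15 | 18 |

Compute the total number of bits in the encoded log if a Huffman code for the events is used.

364

Greedily combine the two least-frequent nodes:
e(15) + f(18) → 33
a(25) + b(26) → 51
d(27) + c(29) → 56
33 + 51 → 84
56 + 84 → 140
Total encoded bits = sum of merged weights = 33 + 51 + 56 + 84 + 140 = 364.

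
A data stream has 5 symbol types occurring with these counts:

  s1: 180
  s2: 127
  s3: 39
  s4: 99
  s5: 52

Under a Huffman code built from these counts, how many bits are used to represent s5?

3

Huffman merges, smallest pair first:
combine s3(39), s5(52) → 91
combine 91, s4(99) → 190
combine s2(127), s1(180) → 307
combine 190, 307 → 497
s5's leaf is at depth 3, giving a 3-bit codeword.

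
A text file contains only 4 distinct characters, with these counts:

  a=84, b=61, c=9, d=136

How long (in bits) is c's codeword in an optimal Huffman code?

Repeatedly merge the two smallest:
combine c(9), b(61) → 70
combine 70, a(84) → 154
combine d(136), 154 → 290
c sits 3 levels below the root, so its codeword is 3 bits.

3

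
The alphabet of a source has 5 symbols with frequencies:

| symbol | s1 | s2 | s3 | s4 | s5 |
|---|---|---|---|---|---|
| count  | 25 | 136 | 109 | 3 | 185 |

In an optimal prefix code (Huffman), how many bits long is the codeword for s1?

Repeatedly merge the two smallest:
merge s4(3) and s1(25): 28
merge 28 and s3(109): 137
merge s2(136) and 137: 273
merge s5(185) and 273: 458
s1 sits 4 levels below the root, so its codeword is 4 bits.

4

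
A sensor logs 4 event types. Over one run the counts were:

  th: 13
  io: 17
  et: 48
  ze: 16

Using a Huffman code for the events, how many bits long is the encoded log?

169

Build the Huffman tree bottom-up:
combine th(13), ze(16) → 29
combine io(17), 29 → 46
combine 46, et(48) → 94
The encoded length is the sum of every internal node's weight: 29 + 46 + 94 = 169 bits.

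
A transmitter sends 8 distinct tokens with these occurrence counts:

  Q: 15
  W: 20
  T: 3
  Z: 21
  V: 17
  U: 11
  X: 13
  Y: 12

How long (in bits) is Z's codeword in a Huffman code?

Repeatedly merge the two smallest:
merge T(3) and U(11): 14
merge Y(12) and X(13): 25
merge 14 and Q(15): 29
merge V(17) and W(20): 37
merge Z(21) and 25: 46
merge 29 and 37: 66
merge 46 and 66: 112
Z's leaf is at depth 2, giving a 2-bit codeword.

2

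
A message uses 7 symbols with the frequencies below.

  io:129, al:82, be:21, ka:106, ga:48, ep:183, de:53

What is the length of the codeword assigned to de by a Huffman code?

3

Huffman merges, smallest pair first:
merge be(21) and ga(48): 69
merge de(53) and 69: 122
merge al(82) and ka(106): 188
merge 122 and io(129): 251
merge ep(183) and 188: 371
merge 251 and 371: 622
The subtree containing de is merged 3 times, so code length = 3.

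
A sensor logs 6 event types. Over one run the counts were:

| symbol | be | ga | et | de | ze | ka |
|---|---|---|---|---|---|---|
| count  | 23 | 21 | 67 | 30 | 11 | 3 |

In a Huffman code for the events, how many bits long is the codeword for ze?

Huffman merges, smallest pair first:
ka(3) + ze(11) → 14
14 + ga(21) → 35
be(23) + de(30) → 53
35 + 53 → 88
et(67) + 88 → 155
ze sits 4 levels below the root, so its codeword is 4 bits.

4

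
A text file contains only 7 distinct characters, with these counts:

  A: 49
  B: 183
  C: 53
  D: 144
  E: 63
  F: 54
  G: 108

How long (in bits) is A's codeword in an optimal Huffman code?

4

Repeatedly merge the two smallest:
merge A(49) and C(53): 102
merge F(54) and E(63): 117
merge 102 and G(108): 210
merge 117 and D(144): 261
merge B(183) and 210: 393
merge 261 and 393: 654
A sits 4 levels below the root, so its codeword is 4 bits.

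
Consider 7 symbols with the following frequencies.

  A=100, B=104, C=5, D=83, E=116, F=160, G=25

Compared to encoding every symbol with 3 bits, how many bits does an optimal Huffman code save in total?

246

Fixed-length: 3 bits × 593 symbols = 1779 bits.
Huffman merges:
combine C(5), G(25) → 30
combine 30, D(83) → 113
combine A(100), B(104) → 204
combine 113, E(116) → 229
combine F(160), 204 → 364
combine 229, 364 → 593
Huffman total = 30 + 113 + 204 + 229 + 364 + 593 = 1533 bits.
Saving = 1779 − 1533 = 246 bits.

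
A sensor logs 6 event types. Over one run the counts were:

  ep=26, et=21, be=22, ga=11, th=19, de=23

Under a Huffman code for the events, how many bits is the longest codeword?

Merge the two lowest-weight nodes at each step:
merge ga(11) and th(19): 30
merge et(21) and be(22): 43
merge de(23) and ep(26): 49
merge 30 and 43: 73
merge 49 and 73: 122
The first pair merged (ga, th) ends up deepest, at depth 3.

3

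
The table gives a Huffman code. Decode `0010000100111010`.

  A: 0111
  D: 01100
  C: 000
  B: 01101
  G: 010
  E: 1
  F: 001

Read left to right; each codeword is recognised as soon as it completes (prefix code):
  001→F | 000→C | 010→G | 0111→A | 010→G
Decoded message: FCGAG

FCGAG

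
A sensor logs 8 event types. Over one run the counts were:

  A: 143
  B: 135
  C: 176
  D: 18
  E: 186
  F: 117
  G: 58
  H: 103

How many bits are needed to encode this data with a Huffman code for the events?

Merge the two smallest weights repeatedly:
combine D(18), G(58) → 76
combine 76, H(103) → 179
combine F(117), B(135) → 252
combine A(143), C(176) → 319
combine 179, E(186) → 365
combine 252, 319 → 571
combine 365, 571 → 936
Total encoded bits = sum of merged weights = 76 + 179 + 252 + 319 + 365 + 571 + 936 = 2698.

2698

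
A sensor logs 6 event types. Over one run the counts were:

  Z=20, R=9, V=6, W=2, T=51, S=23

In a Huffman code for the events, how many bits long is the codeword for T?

Huffman merges, smallest pair first:
combine W(2), V(6) → 8
combine 8, R(9) → 17
combine 17, Z(20) → 37
combine S(23), 37 → 60
combine T(51), 60 → 111
T is merged only at the final step, so code length = 1.

1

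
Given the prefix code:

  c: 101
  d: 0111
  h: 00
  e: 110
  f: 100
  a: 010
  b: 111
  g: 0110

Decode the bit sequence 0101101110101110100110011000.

aebabaggh

Read left to right; each codeword is recognised as soon as it completes (prefix code):
  010→a | 110→e | 111→b | 010→a | 111→b | 010→a | 0110→g | 0110→g | 00→h
Decoded message: aebabaggh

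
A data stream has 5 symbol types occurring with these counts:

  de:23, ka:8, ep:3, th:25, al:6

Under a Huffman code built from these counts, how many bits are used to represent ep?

Build the tree from the bottom:
combine ep(3), al(6) → 9
combine ka(8), 9 → 17
combine 17, de(23) → 40
combine th(25), 40 → 65
The subtree containing ep is merged 4 times, so code length = 4.

4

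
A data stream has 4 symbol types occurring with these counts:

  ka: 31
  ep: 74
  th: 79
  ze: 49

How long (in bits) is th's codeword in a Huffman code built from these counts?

2

Build the tree from the bottom:
combine ka(31), ze(49) → 80
combine ep(74), th(79) → 153
combine 80, 153 → 233
th sits 2 levels below the root, so its codeword is 2 bits.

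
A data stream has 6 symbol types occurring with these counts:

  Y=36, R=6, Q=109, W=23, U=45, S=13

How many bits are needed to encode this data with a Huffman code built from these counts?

Build the Huffman tree bottom-up:
combine R(6), S(13) → 19
combine 19, W(23) → 42
combine Y(36), 42 → 78
combine U(45), 78 → 123
combine Q(109), 123 → 232
Each symbol's bit-cost is frequency × depth; summing gives 494 bits (equivalently 19 + 42 + 78 + 123 + 232).

494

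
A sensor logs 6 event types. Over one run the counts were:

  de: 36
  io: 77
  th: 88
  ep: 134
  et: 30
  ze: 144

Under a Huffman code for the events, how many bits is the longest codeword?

4

Merge the two lowest-weight nodes at each step:
combine et(30), de(36) → 66
combine 66, io(77) → 143
combine th(88), ep(134) → 222
combine 143, ze(144) → 287
combine 222, 287 → 509
Maximum depth reached is 4.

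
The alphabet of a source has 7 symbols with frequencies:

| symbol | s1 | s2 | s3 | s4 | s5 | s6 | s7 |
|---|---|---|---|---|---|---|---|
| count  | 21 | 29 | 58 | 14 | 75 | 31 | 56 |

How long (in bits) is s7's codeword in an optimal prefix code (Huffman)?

Build the tree from the bottom:
merge s4(14) and s1(21): 35
merge s2(29) and s6(31): 60
merge 35 and s7(56): 91
merge s3(58) and 60: 118
merge s5(75) and 91: 166
merge 118 and 166: 284
The subtree containing s7 is merged 3 times, so code length = 3.

3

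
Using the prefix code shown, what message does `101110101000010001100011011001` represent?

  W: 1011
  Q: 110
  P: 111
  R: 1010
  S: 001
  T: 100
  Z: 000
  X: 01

WRTSZQSWS

Read left to right; each codeword is recognised as soon as it completes (prefix code):
  1011→W | 1010→R | 100→T | 001→S | 000→Z | 110→Q | 001→S | 1011→W | 001→S
Decoded message: WRTSZQSWS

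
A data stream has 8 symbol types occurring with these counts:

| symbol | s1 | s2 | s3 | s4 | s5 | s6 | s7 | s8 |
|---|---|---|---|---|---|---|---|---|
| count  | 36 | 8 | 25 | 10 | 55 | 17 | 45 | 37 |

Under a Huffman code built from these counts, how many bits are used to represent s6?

4

Huffman merges, smallest pair first:
combine s2(8), s4(10) → 18
combine s6(17), 18 → 35
combine s3(25), 35 → 60
combine s1(36), s8(37) → 73
combine s7(45), s5(55) → 100
combine 60, 73 → 133
combine 100, 133 → 233
s6's leaf is at depth 4, giving a 4-bit codeword.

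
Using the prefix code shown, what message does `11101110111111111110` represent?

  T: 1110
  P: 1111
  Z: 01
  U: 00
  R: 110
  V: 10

TTPPT

Read left to right; each codeword is recognised as soon as it completes (prefix code):
  1110→T | 1110→T | 1111→P | 1111→P | 1110→T
Decoded message: TTPPT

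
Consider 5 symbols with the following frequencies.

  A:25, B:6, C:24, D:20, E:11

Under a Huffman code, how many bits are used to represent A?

2

Build the tree from the bottom:
combine B(6), E(11) → 17
combine 17, D(20) → 37
combine C(24), A(25) → 49
combine 37, 49 → 86
The subtree containing A is merged 2 times, so code length = 2.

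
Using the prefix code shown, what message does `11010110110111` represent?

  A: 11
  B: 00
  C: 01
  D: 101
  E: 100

ACCDDA

Read left to right; each codeword is recognised as soon as it completes (prefix code):
  11→A | 01→C | 01→C | 101→D | 101→D | 11→A
Decoded message: ACCDDA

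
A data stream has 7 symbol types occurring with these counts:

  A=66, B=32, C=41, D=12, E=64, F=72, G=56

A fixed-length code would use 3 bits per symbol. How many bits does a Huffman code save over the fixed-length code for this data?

94

Fixed-length: 3 bits × 343 symbols = 1029 bits.
Huffman merges:
merge D(12) and B(32): 44
merge C(41) and 44: 85
merge G(56) and E(64): 120
merge A(66) and F(72): 138
merge 85 and 120: 205
merge 138 and 205: 343
Huffman total = 44 + 85 + 120 + 138 + 205 + 343 = 935 bits.
Saving = 1029 − 935 = 94 bits.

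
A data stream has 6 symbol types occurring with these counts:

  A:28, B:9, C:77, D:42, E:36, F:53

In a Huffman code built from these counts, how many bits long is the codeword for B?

4

Huffman merges, smallest pair first:
B(9) + A(28) → 37
E(36) + 37 → 73
D(42) + F(53) → 95
73 + C(77) → 150
95 + 150 → 245
B's leaf is at depth 4, giving a 4-bit codeword.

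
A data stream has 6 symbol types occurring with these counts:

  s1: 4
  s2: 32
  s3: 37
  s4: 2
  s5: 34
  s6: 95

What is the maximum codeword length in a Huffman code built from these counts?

Merge the two lowest-weight nodes at each step:
combine s4(2), s1(4) → 6
combine 6, s2(32) → 38
combine s5(34), s3(37) → 71
combine 38, 71 → 109
combine s6(95), 109 → 204
Maximum depth reached is 4.

4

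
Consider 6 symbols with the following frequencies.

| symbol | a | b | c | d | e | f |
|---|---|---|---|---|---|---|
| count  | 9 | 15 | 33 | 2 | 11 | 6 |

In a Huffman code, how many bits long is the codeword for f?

4

Build the tree from the bottom:
d(2) + f(6) → 8
8 + a(9) → 17
e(11) + b(15) → 26
17 + 26 → 43
c(33) + 43 → 76
f sits 4 levels below the root, so its codeword is 4 bits.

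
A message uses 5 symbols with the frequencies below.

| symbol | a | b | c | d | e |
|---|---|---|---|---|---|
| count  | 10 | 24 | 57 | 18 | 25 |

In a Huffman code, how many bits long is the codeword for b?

Repeatedly merge the two smallest:
a(10) + d(18) → 28
b(24) + e(25) → 49
28 + 49 → 77
c(57) + 77 → 134
b sits 3 levels below the root, so its codeword is 3 bits.

3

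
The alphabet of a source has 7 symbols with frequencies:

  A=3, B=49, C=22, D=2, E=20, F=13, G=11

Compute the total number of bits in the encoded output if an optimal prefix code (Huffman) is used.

283

Merge the two smallest weights repeatedly:
merge D(2) and A(3): 5
merge 5 and G(11): 16
merge F(13) and 16: 29
merge E(20) and C(22): 42
merge 29 and 42: 71
merge B(49) and 71: 120
Each symbol's bit-cost is frequency × depth; summing gives 283 bits (equivalently 5 + 16 + 29 + 42 + 71 + 120).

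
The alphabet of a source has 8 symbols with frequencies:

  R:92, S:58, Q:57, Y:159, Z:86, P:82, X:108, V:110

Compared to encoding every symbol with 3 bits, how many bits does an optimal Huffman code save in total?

44

Fixed-length: 3 bits × 752 symbols = 2256 bits.
Huffman merges:
combine Q(57), S(58) → 115
combine P(82), Z(86) → 168
combine R(92), X(108) → 200
combine V(110), 115 → 225
combine Y(159), 168 → 327
combine 200, 225 → 425
combine 327, 425 → 752
Huffman total = 115 + 168 + 200 + 225 + 327 + 425 + 752 = 2212 bits.
Saving = 2256 − 2212 = 44 bits.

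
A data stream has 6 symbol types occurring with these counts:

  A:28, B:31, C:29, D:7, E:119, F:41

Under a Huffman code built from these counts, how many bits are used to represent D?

Huffman merges, smallest pair first:
merge D(7) and A(28): 35
merge C(29) and B(31): 60
merge 35 and F(41): 76
merge 60 and 76: 136
merge E(119) and 136: 255
D sits 4 levels below the root, so its codeword is 4 bits.

4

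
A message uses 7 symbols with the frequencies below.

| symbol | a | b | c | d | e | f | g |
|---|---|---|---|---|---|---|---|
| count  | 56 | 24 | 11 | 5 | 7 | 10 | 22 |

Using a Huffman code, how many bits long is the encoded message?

326

Merge the two smallest weights repeatedly:
merge d(5) and e(7): 12
merge f(10) and c(11): 21
merge 12 and 21: 33
merge g(22) and b(24): 46
merge 33 and 46: 79
merge a(56) and 79: 135
Each symbol's bit-cost is frequency × depth; summing gives 326 bits (equivalently 12 + 21 + 33 + 46 + 79 + 135).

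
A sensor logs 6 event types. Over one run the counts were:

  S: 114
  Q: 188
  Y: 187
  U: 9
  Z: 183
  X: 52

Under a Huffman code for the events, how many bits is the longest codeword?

Merge the two lowest-weight nodes at each step:
merge U(9) and X(52): 61
merge 61 and S(114): 175
merge 175 and Z(183): 358
merge Y(187) and Q(188): 375
merge 358 and 375: 733
The first pair merged (U, X) ends up deepest, at depth 4.

4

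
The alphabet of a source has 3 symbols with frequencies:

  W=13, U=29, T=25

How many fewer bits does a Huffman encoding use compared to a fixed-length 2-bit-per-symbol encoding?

29

Fixed-length: 2 bits × 67 symbols = 134 bits.
Huffman merges:
combine W(13), T(25) → 38
combine U(29), 38 → 67
Huffman total = 38 + 67 = 105 bits.
Saving = 134 − 105 = 29 bits.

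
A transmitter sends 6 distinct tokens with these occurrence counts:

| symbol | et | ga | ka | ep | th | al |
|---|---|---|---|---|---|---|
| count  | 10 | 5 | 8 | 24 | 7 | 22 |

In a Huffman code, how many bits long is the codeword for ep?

2

Build the tree from the bottom:
ga(5) + th(7) → 12
ka(8) + et(10) → 18
12 + 18 → 30
al(22) + ep(24) → 46
30 + 46 → 76
ep sits 2 levels below the root, so its codeword is 2 bits.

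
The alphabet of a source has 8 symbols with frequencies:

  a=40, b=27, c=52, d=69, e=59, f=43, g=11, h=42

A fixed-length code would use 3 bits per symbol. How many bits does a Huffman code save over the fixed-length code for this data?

Fixed-length: 3 bits × 343 symbols = 1029 bits.
Huffman merges:
merge g(11) and b(27): 38
merge 38 and a(40): 78
merge h(42) and f(43): 85
merge c(52) and e(59): 111
merge d(69) and 78: 147
merge 85 and 111: 196
merge 147 and 196: 343
Huffman total = 38 + 78 + 85 + 111 + 147 + 196 + 343 = 998 bits.
Saving = 1029 − 998 = 31 bits.

31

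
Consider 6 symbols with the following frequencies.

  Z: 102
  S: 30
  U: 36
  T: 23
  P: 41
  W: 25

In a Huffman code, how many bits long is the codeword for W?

Build the tree from the bottom:
merge T(23) and W(25): 48
merge S(30) and U(36): 66
merge P(41) and 48: 89
merge 66 and 89: 155
merge Z(102) and 155: 257
The subtree containing W is merged 4 times, so code length = 4.

4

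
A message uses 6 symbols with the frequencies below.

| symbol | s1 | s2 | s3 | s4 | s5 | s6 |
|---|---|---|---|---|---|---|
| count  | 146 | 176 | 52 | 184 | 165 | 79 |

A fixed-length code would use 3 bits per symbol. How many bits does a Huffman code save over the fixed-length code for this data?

394

Fixed-length: 3 bits × 802 symbols = 2406 bits.
Huffman merges:
combine s3(52), s6(79) → 131
combine 131, s1(146) → 277
combine s5(165), s2(176) → 341
combine s4(184), 277 → 461
combine 341, 461 → 802
Huffman total = 131 + 277 + 341 + 461 + 802 = 2012 bits.
Saving = 2406 − 2012 = 394 bits.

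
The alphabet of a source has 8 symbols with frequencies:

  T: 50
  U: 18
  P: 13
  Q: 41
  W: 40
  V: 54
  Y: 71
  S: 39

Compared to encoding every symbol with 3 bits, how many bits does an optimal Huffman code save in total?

40

Fixed-length: 3 bits × 326 symbols = 978 bits.
Huffman merges:
combine P(13), U(18) → 31
combine 31, S(39) → 70
combine W(40), Q(41) → 81
combine T(50), V(54) → 104
combine 70, Y(71) → 141
combine 81, 104 → 185
combine 141, 185 → 326
Huffman total = 31 + 70 + 81 + 104 + 141 + 185 + 326 = 938 bits.
Saving = 978 − 938 = 40 bits.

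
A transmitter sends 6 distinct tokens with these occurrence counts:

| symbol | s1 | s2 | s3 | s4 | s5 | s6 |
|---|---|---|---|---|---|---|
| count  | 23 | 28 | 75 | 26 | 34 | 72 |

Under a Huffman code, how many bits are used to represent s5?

3

Build the tree from the bottom:
s1(23) + s4(26) → 49
s2(28) + s5(34) → 62
49 + 62 → 111
s6(72) + s3(75) → 147
111 + 147 → 258
The subtree containing s5 is merged 3 times, so code length = 3.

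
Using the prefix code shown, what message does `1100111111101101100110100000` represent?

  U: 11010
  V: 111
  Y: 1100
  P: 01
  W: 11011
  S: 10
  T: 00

YVVSWTUTT

Read left to right; each codeword is recognised as soon as it completes (prefix code):
  1100→Y | 111→V | 111→V | 10→S | 11011→W | 00→T | 11010→U | 00→T | 00→T
Decoded message: YVVSWTUTT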